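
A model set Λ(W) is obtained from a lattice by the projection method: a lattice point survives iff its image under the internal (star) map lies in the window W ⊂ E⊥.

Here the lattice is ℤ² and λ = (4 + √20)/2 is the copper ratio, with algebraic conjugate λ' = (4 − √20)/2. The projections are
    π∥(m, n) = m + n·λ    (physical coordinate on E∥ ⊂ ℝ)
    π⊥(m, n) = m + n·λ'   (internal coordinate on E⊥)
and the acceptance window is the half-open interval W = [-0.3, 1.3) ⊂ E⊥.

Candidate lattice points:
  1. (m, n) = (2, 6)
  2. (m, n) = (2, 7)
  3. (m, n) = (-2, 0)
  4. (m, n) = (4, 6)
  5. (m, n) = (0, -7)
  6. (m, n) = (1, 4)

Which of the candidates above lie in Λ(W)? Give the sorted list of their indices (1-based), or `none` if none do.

1, 2, 6

Numerically λ ≈ 4.23607 and λ' = −1/λ ≈ -0.23607.
#1 (2,6): internal coord 2 + (6)·λ' = +0.58359; +0.58359 ∈ [-0.3, 1.3) → IN Λ
#2 (2,7): internal coord 2 + (7)·λ' = +0.34752; +0.34752 ∈ [-0.3, 1.3) → IN Λ
#3 (-2,0): internal coord -2 + (0)·λ' = -2.00000; -2.00000 ∉ [-0.3, 1.3) → out
#4 (4,6): internal coord 4 + (6)·λ' = +2.58359; +2.58359 ∉ [-0.3, 1.3) → out
#5 (0,-7): internal coord 0 + (-7)·λ' = +1.65248; +1.65248 ∉ [-0.3, 1.3) → out
#6 (1,4): internal coord 1 + (4)·λ' = +0.05573; +0.05573 ∈ [-0.3, 1.3) → IN Λ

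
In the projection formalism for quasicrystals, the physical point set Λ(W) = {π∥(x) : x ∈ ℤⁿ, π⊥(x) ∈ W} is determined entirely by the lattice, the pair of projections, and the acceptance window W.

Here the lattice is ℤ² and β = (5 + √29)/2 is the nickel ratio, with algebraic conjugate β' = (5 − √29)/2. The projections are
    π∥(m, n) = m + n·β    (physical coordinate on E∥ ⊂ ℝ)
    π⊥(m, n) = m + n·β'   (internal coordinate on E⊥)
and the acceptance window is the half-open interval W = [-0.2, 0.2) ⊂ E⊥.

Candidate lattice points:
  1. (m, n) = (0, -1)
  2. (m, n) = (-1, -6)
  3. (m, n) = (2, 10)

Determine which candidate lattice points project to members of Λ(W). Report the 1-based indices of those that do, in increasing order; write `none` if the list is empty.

1, 2, 3

β' = (5−√29)/2 ≈ -0.192582.
#1 (0,-1): internal coord 0 + (-1)·β' = +0.192582; +0.192582 ∈ [-0.2, 0.2) → IN Λ
#2 (-1,-6): internal coord -1 + (-6)·β' = +0.155494; +0.155494 ∈ [-0.2, 0.2) → IN Λ
#3 (2,10): internal coord 2 + (10)·β' = +0.074176; +0.074176 ∈ [-0.2, 0.2) → IN Λ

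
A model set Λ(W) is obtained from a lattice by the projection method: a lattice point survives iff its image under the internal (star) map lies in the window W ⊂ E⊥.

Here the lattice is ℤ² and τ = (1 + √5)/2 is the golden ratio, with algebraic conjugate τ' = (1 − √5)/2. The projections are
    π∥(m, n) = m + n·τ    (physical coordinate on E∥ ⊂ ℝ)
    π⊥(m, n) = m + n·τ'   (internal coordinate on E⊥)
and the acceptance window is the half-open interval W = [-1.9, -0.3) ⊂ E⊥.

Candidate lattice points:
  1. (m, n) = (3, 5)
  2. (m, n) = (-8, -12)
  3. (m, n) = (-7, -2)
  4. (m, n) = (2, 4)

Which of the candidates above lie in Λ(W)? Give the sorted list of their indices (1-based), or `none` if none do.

2, 4

Numerically τ ≈ 1.61803 and τ' = −1/τ ≈ -0.61803.
[1] lift (3,5): star map gives -0.09017; window check -1.9 ≤ -0.09017 < -0.3 is false → out
[2] lift (-8,-12): star map gives -0.58359; window check -1.9 ≤ -0.58359 < -0.3 is true → IN Λ
[3] lift (-7,-2): star map gives -5.76393; window check -1.9 ≤ -5.76393 < -0.3 is false → out
[4] lift (2,4): star map gives -0.47214; window check -1.9 ≤ -0.47214 < -0.3 is true → IN Λ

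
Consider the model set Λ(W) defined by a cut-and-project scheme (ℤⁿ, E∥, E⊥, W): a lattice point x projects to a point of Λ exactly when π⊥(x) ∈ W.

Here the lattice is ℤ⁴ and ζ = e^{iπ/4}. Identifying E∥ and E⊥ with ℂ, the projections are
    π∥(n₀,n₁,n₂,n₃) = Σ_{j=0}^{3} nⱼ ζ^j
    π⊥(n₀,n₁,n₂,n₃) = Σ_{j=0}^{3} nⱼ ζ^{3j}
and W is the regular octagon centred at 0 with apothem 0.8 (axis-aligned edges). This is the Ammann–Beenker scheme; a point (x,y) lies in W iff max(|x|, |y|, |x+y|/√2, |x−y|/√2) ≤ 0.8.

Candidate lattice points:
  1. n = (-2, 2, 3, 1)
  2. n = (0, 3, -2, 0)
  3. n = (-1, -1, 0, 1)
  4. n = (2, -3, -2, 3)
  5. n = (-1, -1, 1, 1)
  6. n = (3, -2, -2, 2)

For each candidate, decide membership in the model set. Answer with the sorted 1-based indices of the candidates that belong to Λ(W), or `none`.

With ζ = e^{iπ/4} the internal vectors are ζ^0,ζ^3,ζ^6,ζ^9.
#1 (-2, 2, 3, 1): internal (-2.707107, -0.878680); octagon support 2.707107 vs apothem 0.8 → ∉ W
#2 (0, 3, -2, 0): internal (-2.121320, 4.121320); octagon support 4.414214 vs apothem 0.8 → ∉ W
#3 (-1, -1, 0, 1): internal (0.414214, 0.000000); octagon support 0.414214 vs apothem 0.8 → ∈ W
#4 (2, -3, -2, 3): internal (6.242641, 2.000000); octagon support 6.242641 vs apothem 0.8 → ∉ W
#5 (-1, -1, 1, 1): internal (0.414214, -1.000000); octagon support 1.000000 vs apothem 0.8 → ∉ W
#6 (3, -2, -2, 2): internal (5.828427, 2.000000); octagon support 5.828427 vs apothem 0.8 → ∉ W

3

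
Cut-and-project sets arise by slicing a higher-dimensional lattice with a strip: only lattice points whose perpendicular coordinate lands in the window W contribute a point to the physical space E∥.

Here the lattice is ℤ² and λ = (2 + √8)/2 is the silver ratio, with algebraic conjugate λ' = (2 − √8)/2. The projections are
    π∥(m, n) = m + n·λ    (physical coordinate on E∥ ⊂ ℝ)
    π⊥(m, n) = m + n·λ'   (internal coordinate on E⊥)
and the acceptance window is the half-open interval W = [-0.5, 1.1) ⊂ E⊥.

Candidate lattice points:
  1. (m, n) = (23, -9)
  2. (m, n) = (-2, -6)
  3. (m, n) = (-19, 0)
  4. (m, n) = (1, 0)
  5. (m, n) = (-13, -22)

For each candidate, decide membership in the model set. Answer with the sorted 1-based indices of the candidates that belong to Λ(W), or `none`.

2, 4

Numerically λ ≈ 2.41421 and λ' = −1/λ ≈ -0.41421.
candidate 1: (m,n)=(23,-9) → π∥ = 23-9·λ ≈ 1.27208, π⊥ = 23-9·λ' ≈ 26.72792 ∉ [-0.5, 1.1) ⇒ out
candidate 2: (m,n)=(-2,-6) → π∥ = -2-6·λ ≈ -16.48528, π⊥ = -2-6·λ' ≈ 0.48528 ∈ [-0.5, 1.1) ⇒ IN Λ
candidate 3: (m,n)=(-19,0) → π∥ = -19+0·λ ≈ -19.00000, π⊥ = -19+0·λ' ≈ -19.00000 ∉ [-0.5, 1.1) ⇒ out
candidate 4: (m,n)=(1,0) → π∥ = 1+0·λ ≈ 1.00000, π⊥ = 1+0·λ' ≈ 1.00000 ∈ [-0.5, 1.1) ⇒ IN Λ
candidate 5: (m,n)=(-13,-22) → π∥ = -13-22·λ ≈ -66.11270, π⊥ = -13-22·λ' ≈ -3.88730 ∉ [-0.5, 1.1) ⇒ out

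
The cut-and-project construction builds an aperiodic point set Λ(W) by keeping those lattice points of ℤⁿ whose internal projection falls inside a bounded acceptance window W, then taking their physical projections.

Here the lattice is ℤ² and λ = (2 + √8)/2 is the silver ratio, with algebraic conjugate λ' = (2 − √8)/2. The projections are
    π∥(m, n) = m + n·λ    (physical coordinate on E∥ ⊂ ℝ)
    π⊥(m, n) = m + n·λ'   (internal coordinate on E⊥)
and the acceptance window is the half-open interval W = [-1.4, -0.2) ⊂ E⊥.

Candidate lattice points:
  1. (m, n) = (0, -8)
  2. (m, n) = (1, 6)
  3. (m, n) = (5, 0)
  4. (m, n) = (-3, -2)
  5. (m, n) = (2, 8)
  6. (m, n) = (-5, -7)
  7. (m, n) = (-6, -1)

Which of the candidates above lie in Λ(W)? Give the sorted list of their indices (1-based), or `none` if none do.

Compute λ' = (2−√8)/2 = -0.41421, so π⊥(m,n) = m -0.41421·n.
candidate 1: (m,n)=(0,-8) → π∥ = 0-8·λ ≈ -19.31371, π⊥ = 0-8·λ' ≈ 3.31371 ∉ [-1.4, -0.2) ⇒ out
candidate 2: (m,n)=(1,6) → π∥ = 1+6·λ ≈ 15.48528, π⊥ = 1+6·λ' ≈ -1.48528 ∉ [-1.4, -0.2) ⇒ out
candidate 3: (m,n)=(5,0) → π∥ = 5+0·λ ≈ 5.00000, π⊥ = 5+0·λ' ≈ 5.00000 ∉ [-1.4, -0.2) ⇒ out
candidate 4: (m,n)=(-3,-2) → π∥ = -3-2·λ ≈ -7.82843, π⊥ = -3-2·λ' ≈ -2.17157 ∉ [-1.4, -0.2) ⇒ out
candidate 5: (m,n)=(2,8) → π∥ = 2+8·λ ≈ 21.31371, π⊥ = 2+8·λ' ≈ -1.31371 ∈ [-1.4, -0.2) ⇒ IN Λ
candidate 6: (m,n)=(-5,-7) → π∥ = -5-7·λ ≈ -21.89949, π⊥ = -5-7·λ' ≈ -2.10051 ∉ [-1.4, -0.2) ⇒ out
candidate 7: (m,n)=(-6,-1) → π∥ = -6-1·λ ≈ -8.41421, π⊥ = -6-1·λ' ≈ -5.58579 ∉ [-1.4, -0.2) ⇒ out

5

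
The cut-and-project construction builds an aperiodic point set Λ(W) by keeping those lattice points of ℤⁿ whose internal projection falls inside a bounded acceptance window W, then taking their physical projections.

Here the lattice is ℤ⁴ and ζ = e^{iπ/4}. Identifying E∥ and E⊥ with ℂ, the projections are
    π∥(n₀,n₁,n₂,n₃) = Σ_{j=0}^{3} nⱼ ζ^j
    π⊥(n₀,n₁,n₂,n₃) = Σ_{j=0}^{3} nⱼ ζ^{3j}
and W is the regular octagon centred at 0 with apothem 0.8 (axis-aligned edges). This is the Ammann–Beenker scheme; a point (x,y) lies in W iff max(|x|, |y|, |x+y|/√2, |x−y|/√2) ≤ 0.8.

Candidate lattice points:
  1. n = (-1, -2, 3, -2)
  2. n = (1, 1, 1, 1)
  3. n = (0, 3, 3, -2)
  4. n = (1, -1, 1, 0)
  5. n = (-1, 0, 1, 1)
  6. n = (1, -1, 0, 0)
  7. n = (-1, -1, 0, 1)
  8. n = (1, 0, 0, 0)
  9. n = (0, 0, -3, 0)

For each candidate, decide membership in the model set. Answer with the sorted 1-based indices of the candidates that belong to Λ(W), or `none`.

Internal map: ζ^{3j} for j=0..3 gives (1,0), (−√2/2,√2/2), (0,−1), (√2/2,√2/2).
#1 (-1, -2, 3, -2): internal (-1.00000, -5.82843); octagon support 5.82843 vs apothem 0.8 → ∉ W
#2 (1, 1, 1, 1): internal (1.00000, 0.41421); octagon support 1.00000 vs apothem 0.8 → ∉ W
#3 (0, 3, 3, -2): internal (-3.53553, -2.29289); octagon support 4.12132 vs apothem 0.8 → ∉ W
#4 (1, -1, 1, 0): internal (1.70711, -1.70711); octagon support 2.41421 vs apothem 0.8 → ∉ W
#5 (-1, 0, 1, 1): internal (-0.29289, -0.29289); octagon support 0.41421 vs apothem 0.8 → ∈ W
#6 (1, -1, 0, 0): internal (1.70711, -0.70711); octagon support 1.70711 vs apothem 0.8 → ∉ W
#7 (-1, -1, 0, 1): internal (0.41421, 0.00000); octagon support 0.41421 vs apothem 0.8 → ∈ W
#8 (1, 0, 0, 0): internal (1.00000, 0.00000); octagon support 1.00000 vs apothem 0.8 → ∉ W
#9 (0, 0, -3, 0): internal (0.00000, 3.00000); octagon support 3.00000 vs apothem 0.8 → ∉ W

5, 7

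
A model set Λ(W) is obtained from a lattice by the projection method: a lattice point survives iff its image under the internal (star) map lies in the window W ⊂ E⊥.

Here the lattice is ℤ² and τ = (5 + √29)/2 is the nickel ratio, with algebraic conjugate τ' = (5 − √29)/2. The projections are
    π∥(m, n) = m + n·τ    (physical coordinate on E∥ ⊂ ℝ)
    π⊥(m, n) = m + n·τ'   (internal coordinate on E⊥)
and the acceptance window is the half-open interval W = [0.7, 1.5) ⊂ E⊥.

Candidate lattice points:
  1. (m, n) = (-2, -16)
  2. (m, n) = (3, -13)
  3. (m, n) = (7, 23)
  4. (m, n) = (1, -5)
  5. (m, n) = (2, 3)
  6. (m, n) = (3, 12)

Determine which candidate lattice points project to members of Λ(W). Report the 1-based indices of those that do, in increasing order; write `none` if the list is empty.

1, 5

Numerically τ ≈ 5.192582 and τ' = −1/τ ≈ -0.192582.
#1 (-2,-16): internal coord -2 + (-16)·τ' = +1.081318; +1.081318 ∈ [0.7, 1.5) → IN Λ
#2 (3,-13): internal coord 3 + (-13)·τ' = +5.503571; +5.503571 ∉ [0.7, 1.5) → out
#3 (7,23): internal coord 7 + (23)·τ' = +2.570605; +2.570605 ∉ [0.7, 1.5) → out
#4 (1,-5): internal coord 1 + (-5)·τ' = +1.962912; +1.962912 ∉ [0.7, 1.5) → out
#5 (2,3): internal coord 2 + (3)·τ' = +1.422253; +1.422253 ∈ [0.7, 1.5) → IN Λ
#6 (3,12): internal coord 3 + (12)·τ' = +0.689011; +0.689011 ∉ [0.7, 1.5) → out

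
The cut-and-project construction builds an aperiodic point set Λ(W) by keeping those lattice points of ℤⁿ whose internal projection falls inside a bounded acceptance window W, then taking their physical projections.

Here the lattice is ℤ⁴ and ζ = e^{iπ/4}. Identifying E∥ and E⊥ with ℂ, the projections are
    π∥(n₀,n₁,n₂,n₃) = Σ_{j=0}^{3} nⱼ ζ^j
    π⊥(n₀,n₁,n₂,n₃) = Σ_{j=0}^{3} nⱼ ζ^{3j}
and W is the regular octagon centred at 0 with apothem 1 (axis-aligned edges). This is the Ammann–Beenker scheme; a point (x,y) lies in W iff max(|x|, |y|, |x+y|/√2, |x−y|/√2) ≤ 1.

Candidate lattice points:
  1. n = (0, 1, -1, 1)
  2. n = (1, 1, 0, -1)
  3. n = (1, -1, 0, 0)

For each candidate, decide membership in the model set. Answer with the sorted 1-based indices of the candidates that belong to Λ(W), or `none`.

2

π⊥(n) = n₀ + n₁ζ³ + n₂ζ⁶ + n₃ζ⁹ where ζ = e^{iπ/4}.
candidate 1: n = (0, 1, -1, 1) → π⊥ ≈ (+0.0000, +2.4142); max(|x|,|y|,|x±y|/√2) = 2.4142 > 1 ⇒ ∉ W
candidate 2: n = (1, 1, 0, -1) → π⊥ ≈ (-0.4142, +0.0000); max(|x|,|y|,|x±y|/√2) = 0.4142 ≤ 1 ⇒ ∈ W
candidate 3: n = (1, -1, 0, 0) → π⊥ ≈ (+1.7071, -0.7071); max(|x|,|y|,|x±y|/√2) = 1.7071 > 1 ⇒ ∉ W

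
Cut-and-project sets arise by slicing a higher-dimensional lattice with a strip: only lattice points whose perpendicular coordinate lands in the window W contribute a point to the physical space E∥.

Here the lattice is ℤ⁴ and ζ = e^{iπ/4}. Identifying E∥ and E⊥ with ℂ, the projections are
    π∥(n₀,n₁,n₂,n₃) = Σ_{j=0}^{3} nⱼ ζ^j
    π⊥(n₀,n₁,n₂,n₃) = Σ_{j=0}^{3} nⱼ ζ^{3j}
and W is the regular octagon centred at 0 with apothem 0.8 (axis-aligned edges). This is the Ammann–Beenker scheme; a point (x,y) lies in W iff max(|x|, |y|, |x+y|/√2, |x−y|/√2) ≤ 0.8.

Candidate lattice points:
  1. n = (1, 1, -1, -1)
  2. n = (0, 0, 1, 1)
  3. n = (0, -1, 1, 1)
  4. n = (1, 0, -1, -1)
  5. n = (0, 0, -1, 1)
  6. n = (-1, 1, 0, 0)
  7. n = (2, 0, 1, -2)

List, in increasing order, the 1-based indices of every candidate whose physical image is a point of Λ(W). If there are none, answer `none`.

π⊥(n) = n₀ + n₁ζ³ + n₂ζ⁶ + n₃ζ⁹ where ζ = e^{iπ/4}.
candidate 1: n = (1, 1, -1, -1) → π⊥ ≈ (-0.414214, +1.000000); max(|x|,|y|,|x±y|/√2) = 1.000000 > 0.8 ⇒ ∉ W
candidate 2: n = (0, 0, 1, 1) → π⊥ ≈ (+0.707107, -0.292893); max(|x|,|y|,|x±y|/√2) = 0.707107 ≤ 0.8 ⇒ ∈ W
candidate 3: n = (0, -1, 1, 1) → π⊥ ≈ (+1.414214, -1.000000); max(|x|,|y|,|x±y|/√2) = 1.707107 > 0.8 ⇒ ∉ W
candidate 4: n = (1, 0, -1, -1) → π⊥ ≈ (+0.292893, +0.292893); max(|x|,|y|,|x±y|/√2) = 0.414214 ≤ 0.8 ⇒ ∈ W
candidate 5: n = (0, 0, -1, 1) → π⊥ ≈ (+0.707107, +1.707107); max(|x|,|y|,|x±y|/√2) = 1.707107 > 0.8 ⇒ ∉ W
candidate 6: n = (-1, 1, 0, 0) → π⊥ ≈ (-1.707107, +0.707107); max(|x|,|y|,|x±y|/√2) = 1.707107 > 0.8 ⇒ ∉ W
candidate 7: n = (2, 0, 1, -2) → π⊥ ≈ (+0.585786, -2.414214); max(|x|,|y|,|x±y|/√2) = 2.414214 > 0.8 ⇒ ∉ W

2, 4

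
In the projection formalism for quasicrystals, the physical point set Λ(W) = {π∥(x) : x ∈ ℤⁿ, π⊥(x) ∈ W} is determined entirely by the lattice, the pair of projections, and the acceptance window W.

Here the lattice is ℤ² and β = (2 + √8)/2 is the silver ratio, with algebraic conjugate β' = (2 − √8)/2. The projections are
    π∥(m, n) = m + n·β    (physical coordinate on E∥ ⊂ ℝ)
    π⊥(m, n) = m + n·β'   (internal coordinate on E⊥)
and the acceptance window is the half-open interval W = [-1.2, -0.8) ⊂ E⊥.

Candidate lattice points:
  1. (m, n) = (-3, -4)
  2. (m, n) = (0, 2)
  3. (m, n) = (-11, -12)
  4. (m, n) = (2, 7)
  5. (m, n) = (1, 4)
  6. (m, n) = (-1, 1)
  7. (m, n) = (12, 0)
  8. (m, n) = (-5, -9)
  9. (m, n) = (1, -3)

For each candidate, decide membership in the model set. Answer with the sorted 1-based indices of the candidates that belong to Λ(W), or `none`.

2, 4

β' = (2−√8)/2 ≈ -0.41421.
[1] lift (-3,-4): star map gives -1.34315; window check -1.2 ≤ -1.34315 < -0.8 is false → out
[2] lift (0,2): star map gives -0.82843; window check -1.2 ≤ -0.82843 < -0.8 is true → IN Λ
[3] lift (-11,-12): star map gives -6.02944; window check -1.2 ≤ -6.02944 < -0.8 is false → out
[4] lift (2,7): star map gives -0.89949; window check -1.2 ≤ -0.89949 < -0.8 is true → IN Λ
[5] lift (1,4): star map gives -0.65685; window check -1.2 ≤ -0.65685 < -0.8 is false → out
[6] lift (-1,1): star map gives -1.41421; window check -1.2 ≤ -1.41421 < -0.8 is false → out
[7] lift (12,0): star map gives 12.00000; window check -1.2 ≤ 12.00000 < -0.8 is false → out
[8] lift (-5,-9): star map gives -1.27208; window check -1.2 ≤ -1.27208 < -0.8 is false → out
[9] lift (1,-3): star map gives 2.24264; window check -1.2 ≤ 2.24264 < -0.8 is false → out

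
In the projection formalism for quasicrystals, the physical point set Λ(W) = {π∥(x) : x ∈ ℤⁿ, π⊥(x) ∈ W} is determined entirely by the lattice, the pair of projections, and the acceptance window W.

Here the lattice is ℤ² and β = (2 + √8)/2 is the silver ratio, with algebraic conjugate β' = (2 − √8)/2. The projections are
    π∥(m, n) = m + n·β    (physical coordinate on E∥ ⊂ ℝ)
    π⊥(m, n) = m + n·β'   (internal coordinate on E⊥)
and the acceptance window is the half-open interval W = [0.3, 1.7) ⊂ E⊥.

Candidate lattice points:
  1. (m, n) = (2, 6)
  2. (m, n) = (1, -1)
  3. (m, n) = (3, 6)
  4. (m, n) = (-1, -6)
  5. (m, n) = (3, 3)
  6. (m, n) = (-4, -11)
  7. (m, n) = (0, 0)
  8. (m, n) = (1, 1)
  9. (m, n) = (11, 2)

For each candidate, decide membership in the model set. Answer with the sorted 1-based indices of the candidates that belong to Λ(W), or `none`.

2, 3, 4, 6, 8

Compute β' = (2−√8)/2 = -0.414214, so π⊥(m,n) = m -0.414214·n.
[1] lift (2,6): star map gives -0.485281; window check 0.3 ≤ -0.485281 < 1.7 is false → out
[2] lift (1,-1): star map gives 1.414214; window check 0.3 ≤ 1.414214 < 1.7 is true → IN Λ
[3] lift (3,6): star map gives 0.514719; window check 0.3 ≤ 0.514719 < 1.7 is true → IN Λ
[4] lift (-1,-6): star map gives 1.485281; window check 0.3 ≤ 1.485281 < 1.7 is true → IN Λ
[5] lift (3,3): star map gives 1.757359; window check 0.3 ≤ 1.757359 < 1.7 is false → out
[6] lift (-4,-11): star map gives 0.556349; window check 0.3 ≤ 0.556349 < 1.7 is true → IN Λ
[7] lift (0,0): star map gives 0.000000; window check 0.3 ≤ 0.000000 < 1.7 is false → out
[8] lift (1,1): star map gives 0.585786; window check 0.3 ≤ 0.585786 < 1.7 is true → IN Λ
[9] lift (11,2): star map gives 10.171573; window check 0.3 ≤ 10.171573 < 1.7 is false → out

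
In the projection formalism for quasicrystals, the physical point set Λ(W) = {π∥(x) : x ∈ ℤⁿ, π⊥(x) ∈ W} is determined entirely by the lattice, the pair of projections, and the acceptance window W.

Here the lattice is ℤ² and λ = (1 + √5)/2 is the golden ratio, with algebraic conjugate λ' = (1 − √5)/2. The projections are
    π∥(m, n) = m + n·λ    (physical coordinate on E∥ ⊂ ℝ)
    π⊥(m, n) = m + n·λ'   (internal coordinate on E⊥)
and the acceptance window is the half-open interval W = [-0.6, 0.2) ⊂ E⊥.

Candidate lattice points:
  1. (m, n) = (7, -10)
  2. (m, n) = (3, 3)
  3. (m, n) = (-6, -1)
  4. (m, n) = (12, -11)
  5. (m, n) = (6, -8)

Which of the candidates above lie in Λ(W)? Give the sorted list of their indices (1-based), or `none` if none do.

Numerically λ ≈ 1.618034 and λ' = −1/λ ≈ -0.618034.
[1] lift (7,-10): star map gives 13.180340; window check -0.6 ≤ 13.180340 < 0.2 is false → out
[2] lift (3,3): star map gives 1.145898; window check -0.6 ≤ 1.145898 < 0.2 is false → out
[3] lift (-6,-1): star map gives -5.381966; window check -0.6 ≤ -5.381966 < 0.2 is false → out
[4] lift (12,-11): star map gives 18.798374; window check -0.6 ≤ 18.798374 < 0.2 is false → out
[5] lift (6,-8): star map gives 10.944272; window check -0.6 ≤ 10.944272 < 0.2 is false → out

none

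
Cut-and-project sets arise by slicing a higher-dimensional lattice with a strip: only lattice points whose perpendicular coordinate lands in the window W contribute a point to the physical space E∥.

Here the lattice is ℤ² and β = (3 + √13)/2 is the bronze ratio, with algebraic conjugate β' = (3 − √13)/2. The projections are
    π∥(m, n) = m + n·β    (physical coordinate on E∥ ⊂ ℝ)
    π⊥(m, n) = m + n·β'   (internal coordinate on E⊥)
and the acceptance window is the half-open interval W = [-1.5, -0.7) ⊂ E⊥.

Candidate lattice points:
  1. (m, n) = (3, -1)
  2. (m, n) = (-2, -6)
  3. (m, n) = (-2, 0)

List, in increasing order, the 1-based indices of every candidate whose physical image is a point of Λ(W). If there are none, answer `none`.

none

Compute β' = (3−√13)/2 = -0.3028, so π⊥(m,n) = m -0.3028·n.
#1 (3,-1): internal coord 3 + (-1)·β' = +3.3028; +3.3028 ∉ [-1.5, -0.7) → out
#2 (-2,-6): internal coord -2 + (-6)·β' = -0.1833; -0.1833 ∉ [-1.5, -0.7) → out
#3 (-2,0): internal coord -2 + (0)·β' = -2.0000; -2.0000 ∉ [-1.5, -0.7) → out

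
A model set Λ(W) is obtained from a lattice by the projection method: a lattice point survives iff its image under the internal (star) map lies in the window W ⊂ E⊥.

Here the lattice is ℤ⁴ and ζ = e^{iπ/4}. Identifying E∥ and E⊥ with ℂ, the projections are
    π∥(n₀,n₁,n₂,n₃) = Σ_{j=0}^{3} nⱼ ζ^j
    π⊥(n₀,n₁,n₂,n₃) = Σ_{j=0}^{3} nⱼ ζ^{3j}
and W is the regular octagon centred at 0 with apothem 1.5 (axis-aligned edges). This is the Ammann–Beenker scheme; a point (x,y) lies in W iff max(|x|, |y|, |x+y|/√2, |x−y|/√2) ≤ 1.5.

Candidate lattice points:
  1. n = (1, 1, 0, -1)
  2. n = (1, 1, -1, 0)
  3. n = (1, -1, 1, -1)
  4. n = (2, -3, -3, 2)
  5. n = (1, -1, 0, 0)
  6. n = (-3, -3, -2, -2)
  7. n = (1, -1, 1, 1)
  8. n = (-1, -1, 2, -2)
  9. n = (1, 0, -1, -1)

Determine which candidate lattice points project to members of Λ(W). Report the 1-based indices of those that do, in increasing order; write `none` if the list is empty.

With ζ = e^{iπ/4} the internal vectors are ζ^0,ζ^3,ζ^6,ζ^9.
candidate 1: n = (1, 1, 0, -1) → π⊥ ≈ (-0.4142, +0.0000); max(|x|,|y|,|x±y|/√2) = 0.4142 ≤ 1.5 ⇒ ∈ W
candidate 2: n = (1, 1, -1, 0) → π⊥ ≈ (+0.2929, +1.7071); max(|x|,|y|,|x±y|/√2) = 1.7071 > 1.5 ⇒ ∉ W
candidate 3: n = (1, -1, 1, -1) → π⊥ ≈ (+1.0000, -2.4142); max(|x|,|y|,|x±y|/√2) = 2.4142 > 1.5 ⇒ ∉ W
candidate 4: n = (2, -3, -3, 2) → π⊥ ≈ (+5.5355, +2.2929); max(|x|,|y|,|x±y|/√2) = 5.5355 > 1.5 ⇒ ∉ W
candidate 5: n = (1, -1, 0, 0) → π⊥ ≈ (+1.7071, -0.7071); max(|x|,|y|,|x±y|/√2) = 1.7071 > 1.5 ⇒ ∉ W
candidate 6: n = (-3, -3, -2, -2) → π⊥ ≈ (-2.2929, -1.5355); max(|x|,|y|,|x±y|/√2) = 2.7071 > 1.5 ⇒ ∉ W
candidate 7: n = (1, -1, 1, 1) → π⊥ ≈ (+2.4142, -1.0000); max(|x|,|y|,|x±y|/√2) = 2.4142 > 1.5 ⇒ ∉ W
candidate 8: n = (-1, -1, 2, -2) → π⊥ ≈ (-1.7071, -4.1213); max(|x|,|y|,|x±y|/√2) = 4.1213 > 1.5 ⇒ ∉ W
candidate 9: n = (1, 0, -1, -1) → π⊥ ≈ (+0.2929, +0.2929); max(|x|,|y|,|x±y|/√2) = 0.4142 ≤ 1.5 ⇒ ∈ W

1, 9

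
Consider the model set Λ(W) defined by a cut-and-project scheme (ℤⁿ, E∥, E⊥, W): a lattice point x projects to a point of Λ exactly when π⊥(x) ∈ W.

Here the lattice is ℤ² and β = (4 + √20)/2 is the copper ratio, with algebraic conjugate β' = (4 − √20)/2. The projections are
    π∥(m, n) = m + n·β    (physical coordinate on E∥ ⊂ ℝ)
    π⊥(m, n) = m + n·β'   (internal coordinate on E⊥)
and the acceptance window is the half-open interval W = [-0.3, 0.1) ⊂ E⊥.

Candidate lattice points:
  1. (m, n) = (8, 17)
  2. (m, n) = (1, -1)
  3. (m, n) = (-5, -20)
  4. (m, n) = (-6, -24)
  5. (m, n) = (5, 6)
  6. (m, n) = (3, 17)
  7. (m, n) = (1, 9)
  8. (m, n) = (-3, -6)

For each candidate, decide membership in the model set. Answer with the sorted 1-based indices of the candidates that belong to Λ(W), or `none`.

3

β' = (4−√20)/2 ≈ -0.23607.
#1 (8,17): internal coord 8 + (17)·β' = +3.98684; +3.98684 ∉ [-0.3, 0.1) → out
#2 (1,-1): internal coord 1 + (-1)·β' = +1.23607; +1.23607 ∉ [-0.3, 0.1) → out
#3 (-5,-20): internal coord -5 + (-20)·β' = -0.27864; -0.27864 ∈ [-0.3, 0.1) → IN Λ
#4 (-6,-24): internal coord -6 + (-24)·β' = -0.33437; -0.33437 ∉ [-0.3, 0.1) → out
#5 (5,6): internal coord 5 + (6)·β' = +3.58359; +3.58359 ∉ [-0.3, 0.1) → out
#6 (3,17): internal coord 3 + (17)·β' = -1.01316; -1.01316 ∉ [-0.3, 0.1) → out
#7 (1,9): internal coord 1 + (9)·β' = -1.12461; -1.12461 ∉ [-0.3, 0.1) → out
#8 (-3,-6): internal coord -3 + (-6)·β' = -1.58359; -1.58359 ∉ [-0.3, 0.1) → out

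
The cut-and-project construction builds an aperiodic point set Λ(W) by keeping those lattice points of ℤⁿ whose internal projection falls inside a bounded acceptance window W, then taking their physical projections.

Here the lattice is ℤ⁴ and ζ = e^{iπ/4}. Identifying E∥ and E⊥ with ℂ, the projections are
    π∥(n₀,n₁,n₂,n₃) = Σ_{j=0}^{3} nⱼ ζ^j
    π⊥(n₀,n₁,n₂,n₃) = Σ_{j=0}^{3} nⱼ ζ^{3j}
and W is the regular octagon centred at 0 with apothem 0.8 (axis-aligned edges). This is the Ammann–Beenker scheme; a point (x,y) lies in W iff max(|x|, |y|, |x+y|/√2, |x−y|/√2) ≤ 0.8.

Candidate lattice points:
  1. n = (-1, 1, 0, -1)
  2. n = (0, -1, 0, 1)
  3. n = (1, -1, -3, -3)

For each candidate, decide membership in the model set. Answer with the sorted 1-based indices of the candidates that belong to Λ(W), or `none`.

3

Internal map: ζ^{3j} for j=0..3 gives (1,0), (−√2/2,√2/2), (0,−1), (√2/2,√2/2).
candidate 1: n = (-1, 1, 0, -1) → π⊥ ≈ (-2.4142, +0.0000); max(|x|,|y|,|x±y|/√2) = 2.4142 > 0.8 ⇒ ∉ W
candidate 2: n = (0, -1, 0, 1) → π⊥ ≈ (+1.4142, +0.0000); max(|x|,|y|,|x±y|/√2) = 1.4142 > 0.8 ⇒ ∉ W
candidate 3: n = (1, -1, -3, -3) → π⊥ ≈ (-0.4142, +0.1716); max(|x|,|y|,|x±y|/√2) = 0.4142 ≤ 0.8 ⇒ ∈ W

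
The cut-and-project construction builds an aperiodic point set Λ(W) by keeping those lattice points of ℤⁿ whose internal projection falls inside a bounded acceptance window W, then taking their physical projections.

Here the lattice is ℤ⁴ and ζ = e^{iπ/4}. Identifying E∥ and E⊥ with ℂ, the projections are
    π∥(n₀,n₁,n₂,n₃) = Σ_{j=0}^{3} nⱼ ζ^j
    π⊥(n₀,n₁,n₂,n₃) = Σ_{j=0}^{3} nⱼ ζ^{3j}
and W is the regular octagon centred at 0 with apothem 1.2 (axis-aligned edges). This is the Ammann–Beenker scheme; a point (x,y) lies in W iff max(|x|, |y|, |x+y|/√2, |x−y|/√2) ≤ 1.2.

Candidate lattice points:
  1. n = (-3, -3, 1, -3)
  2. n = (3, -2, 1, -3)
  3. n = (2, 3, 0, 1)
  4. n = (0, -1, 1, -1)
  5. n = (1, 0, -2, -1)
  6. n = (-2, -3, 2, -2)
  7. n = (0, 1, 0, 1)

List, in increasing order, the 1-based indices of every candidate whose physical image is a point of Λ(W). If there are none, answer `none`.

none

Internal map: ζ^{3j} for j=0..3 gives (1,0), (−√2/2,√2/2), (0,−1), (√2/2,√2/2).
#1 (-3, -3, 1, -3): internal (-3.0000, -5.2426); octagon support 5.8284 vs apothem 1.2 → ∉ W
#2 (3, -2, 1, -3): internal (2.2929, -4.5355); octagon support 4.8284 vs apothem 1.2 → ∉ W
#3 (2, 3, 0, 1): internal (0.5858, 2.8284); octagon support 2.8284 vs apothem 1.2 → ∉ W
#4 (0, -1, 1, -1): internal (0.0000, -2.4142); octagon support 2.4142 vs apothem 1.2 → ∉ W
#5 (1, 0, -2, -1): internal (0.2929, 1.2929); octagon support 1.2929 vs apothem 1.2 → ∉ W
#6 (-2, -3, 2, -2): internal (-1.2929, -5.5355); octagon support 5.5355 vs apothem 1.2 → ∉ W
#7 (0, 1, 0, 1): internal (0.0000, 1.4142); octagon support 1.4142 vs apothem 1.2 → ∉ W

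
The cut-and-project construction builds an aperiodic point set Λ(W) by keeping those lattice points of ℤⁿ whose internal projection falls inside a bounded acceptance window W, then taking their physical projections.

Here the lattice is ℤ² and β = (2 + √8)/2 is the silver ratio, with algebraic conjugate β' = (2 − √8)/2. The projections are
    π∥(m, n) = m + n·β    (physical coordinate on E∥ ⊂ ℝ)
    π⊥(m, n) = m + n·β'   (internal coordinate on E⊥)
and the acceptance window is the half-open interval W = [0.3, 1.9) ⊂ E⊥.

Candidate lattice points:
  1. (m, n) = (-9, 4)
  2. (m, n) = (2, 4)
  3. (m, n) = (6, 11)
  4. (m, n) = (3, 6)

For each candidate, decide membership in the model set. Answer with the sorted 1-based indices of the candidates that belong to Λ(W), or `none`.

Numerically β ≈ 2.414214 and β' = −1/β ≈ -0.414214.
[1] lift (-9,4): star map gives -10.656854; window check 0.3 ≤ -10.656854 < 1.9 is false → out
[2] lift (2,4): star map gives 0.343146; window check 0.3 ≤ 0.343146 < 1.9 is true → IN Λ
[3] lift (6,11): star map gives 1.443651; window check 0.3 ≤ 1.443651 < 1.9 is true → IN Λ
[4] lift (3,6): star map gives 0.514719; window check 0.3 ≤ 0.514719 < 1.9 is true → IN Λ

2, 3, 4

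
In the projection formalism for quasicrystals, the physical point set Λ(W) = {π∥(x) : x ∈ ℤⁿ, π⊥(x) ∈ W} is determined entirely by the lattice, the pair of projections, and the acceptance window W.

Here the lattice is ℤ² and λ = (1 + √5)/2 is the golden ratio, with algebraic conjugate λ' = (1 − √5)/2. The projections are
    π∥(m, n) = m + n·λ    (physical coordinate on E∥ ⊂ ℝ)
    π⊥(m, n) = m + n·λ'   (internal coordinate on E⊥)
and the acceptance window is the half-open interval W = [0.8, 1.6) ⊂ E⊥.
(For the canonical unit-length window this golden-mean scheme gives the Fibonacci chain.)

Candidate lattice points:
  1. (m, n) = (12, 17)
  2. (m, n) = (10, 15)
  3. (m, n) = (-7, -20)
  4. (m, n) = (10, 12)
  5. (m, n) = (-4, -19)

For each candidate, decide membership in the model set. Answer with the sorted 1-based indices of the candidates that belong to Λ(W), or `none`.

Numerically λ ≈ 1.618034 and λ' = −1/λ ≈ -0.618034.
#1 (12,17): internal coord 12 + (17)·λ' = +1.493422; +1.493422 ∈ [0.8, 1.6) → IN Λ
#2 (10,15): internal coord 10 + (15)·λ' = +0.729490; +0.729490 ∉ [0.8, 1.6) → out
#3 (-7,-20): internal coord -7 + (-20)·λ' = +5.360680; +5.360680 ∉ [0.8, 1.6) → out
#4 (10,12): internal coord 10 + (12)·λ' = +2.583592; +2.583592 ∉ [0.8, 1.6) → out
#5 (-4,-19): internal coord -4 + (-19)·λ' = +7.742646; +7.742646 ∉ [0.8, 1.6) → out

1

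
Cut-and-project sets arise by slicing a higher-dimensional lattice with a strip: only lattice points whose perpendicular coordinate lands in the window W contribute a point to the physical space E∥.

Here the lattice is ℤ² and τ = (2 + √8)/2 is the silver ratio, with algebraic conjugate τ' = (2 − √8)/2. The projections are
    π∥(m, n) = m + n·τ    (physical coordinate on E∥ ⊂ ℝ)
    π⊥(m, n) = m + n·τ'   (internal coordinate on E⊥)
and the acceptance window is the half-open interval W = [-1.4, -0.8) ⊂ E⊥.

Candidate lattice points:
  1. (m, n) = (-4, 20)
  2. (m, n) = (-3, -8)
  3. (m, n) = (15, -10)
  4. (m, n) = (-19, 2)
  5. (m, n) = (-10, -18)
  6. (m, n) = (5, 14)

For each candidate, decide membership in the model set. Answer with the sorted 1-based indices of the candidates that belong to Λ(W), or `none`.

none

Compute τ' = (2−√8)/2 = -0.41421, so π⊥(m,n) = m -0.41421·n.
#1 (-4,20): internal coord -4 + (20)·τ' = -12.28427; -12.28427 ∉ [-1.4, -0.8) → out
#2 (-3,-8): internal coord -3 + (-8)·τ' = +0.31371; +0.31371 ∉ [-1.4, -0.8) → out
#3 (15,-10): internal coord 15 + (-10)·τ' = +19.14214; +19.14214 ∉ [-1.4, -0.8) → out
#4 (-19,2): internal coord -19 + (2)·τ' = -19.82843; -19.82843 ∉ [-1.4, -0.8) → out
#5 (-10,-18): internal coord -10 + (-18)·τ' = -2.54416; -2.54416 ∉ [-1.4, -0.8) → out
#6 (5,14): internal coord 5 + (14)·τ' = -0.79899; -0.79899 ∉ [-1.4, -0.8) → out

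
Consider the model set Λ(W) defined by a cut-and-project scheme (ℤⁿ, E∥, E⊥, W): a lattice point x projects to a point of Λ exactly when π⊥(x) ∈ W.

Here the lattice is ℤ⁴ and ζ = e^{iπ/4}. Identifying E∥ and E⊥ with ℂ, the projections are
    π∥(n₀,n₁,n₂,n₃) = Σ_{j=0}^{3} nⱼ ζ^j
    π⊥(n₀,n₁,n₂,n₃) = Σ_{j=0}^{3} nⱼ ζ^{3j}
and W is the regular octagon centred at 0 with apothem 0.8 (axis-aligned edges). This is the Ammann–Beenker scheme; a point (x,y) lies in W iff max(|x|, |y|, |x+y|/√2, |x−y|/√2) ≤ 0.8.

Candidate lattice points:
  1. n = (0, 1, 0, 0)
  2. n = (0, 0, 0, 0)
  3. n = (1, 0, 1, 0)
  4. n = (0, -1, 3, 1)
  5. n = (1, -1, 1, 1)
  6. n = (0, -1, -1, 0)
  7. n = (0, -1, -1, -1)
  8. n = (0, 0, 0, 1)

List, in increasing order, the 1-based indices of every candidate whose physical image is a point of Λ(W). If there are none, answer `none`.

2, 6, 7

With ζ = e^{iπ/4} the internal vectors are ζ^0,ζ^3,ζ^6,ζ^9.
#1 (0, 1, 0, 0): internal (-0.707107, 0.707107); octagon support 1.000000 vs apothem 0.8 → ∉ W
#2 (0, 0, 0, 0): internal (0.000000, 0.000000); octagon support 0.000000 vs apothem 0.8 → ∈ W
#3 (1, 0, 1, 0): internal (1.000000, -1.000000); octagon support 1.414214 vs apothem 0.8 → ∉ W
#4 (0, -1, 3, 1): internal (1.414214, -3.000000); octagon support 3.121320 vs apothem 0.8 → ∉ W
#5 (1, -1, 1, 1): internal (2.414214, -1.000000); octagon support 2.414214 vs apothem 0.8 → ∉ W
#6 (0, -1, -1, 0): internal (0.707107, 0.292893); octagon support 0.707107 vs apothem 0.8 → ∈ W
#7 (0, -1, -1, -1): internal (0.000000, -0.414214); octagon support 0.414214 vs apothem 0.8 → ∈ W
#8 (0, 0, 0, 1): internal (0.707107, 0.707107); octagon support 1.000000 vs apothem 0.8 → ∉ W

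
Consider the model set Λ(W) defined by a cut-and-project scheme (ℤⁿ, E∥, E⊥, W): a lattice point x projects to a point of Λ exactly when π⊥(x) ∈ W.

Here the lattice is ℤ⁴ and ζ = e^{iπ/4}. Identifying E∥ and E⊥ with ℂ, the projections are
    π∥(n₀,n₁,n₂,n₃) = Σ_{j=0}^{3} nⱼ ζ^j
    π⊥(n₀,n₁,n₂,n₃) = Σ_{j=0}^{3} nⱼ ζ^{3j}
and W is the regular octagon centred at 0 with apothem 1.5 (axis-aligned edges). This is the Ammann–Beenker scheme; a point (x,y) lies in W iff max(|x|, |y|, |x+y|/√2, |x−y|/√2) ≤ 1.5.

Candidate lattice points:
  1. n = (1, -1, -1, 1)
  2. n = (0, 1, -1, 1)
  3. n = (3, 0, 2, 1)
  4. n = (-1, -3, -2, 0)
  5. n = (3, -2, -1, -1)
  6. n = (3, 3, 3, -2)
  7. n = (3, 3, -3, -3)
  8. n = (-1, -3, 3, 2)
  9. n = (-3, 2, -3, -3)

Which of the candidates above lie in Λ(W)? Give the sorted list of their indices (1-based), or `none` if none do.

π⊥(n) = n₀ + n₁ζ³ + n₂ζ⁶ + n₃ζ⁹ where ζ = e^{iπ/4}.
#1 (1, -1, -1, 1): internal (2.4142, 1.0000); octagon support 2.4142 vs apothem 1.5 → ∉ W
#2 (0, 1, -1, 1): internal (0.0000, 2.4142); octagon support 2.4142 vs apothem 1.5 → ∉ W
#3 (3, 0, 2, 1): internal (3.7071, -1.2929); octagon support 3.7071 vs apothem 1.5 → ∉ W
#4 (-1, -3, -2, 0): internal (1.1213, -0.1213); octagon support 1.1213 vs apothem 1.5 → ∈ W
#5 (3, -2, -1, -1): internal (3.7071, -1.1213); octagon support 3.7071 vs apothem 1.5 → ∉ W
#6 (3, 3, 3, -2): internal (-0.5355, -2.2929); octagon support 2.2929 vs apothem 1.5 → ∉ W
#7 (3, 3, -3, -3): internal (-1.2426, 3.0000); octagon support 3.0000 vs apothem 1.5 → ∉ W
#8 (-1, -3, 3, 2): internal (2.5355, -3.7071); octagon support 4.4142 vs apothem 1.5 → ∉ W
#9 (-3, 2, -3, -3): internal (-6.5355, 2.2929); octagon support 6.5355 vs apothem 1.5 → ∉ W

4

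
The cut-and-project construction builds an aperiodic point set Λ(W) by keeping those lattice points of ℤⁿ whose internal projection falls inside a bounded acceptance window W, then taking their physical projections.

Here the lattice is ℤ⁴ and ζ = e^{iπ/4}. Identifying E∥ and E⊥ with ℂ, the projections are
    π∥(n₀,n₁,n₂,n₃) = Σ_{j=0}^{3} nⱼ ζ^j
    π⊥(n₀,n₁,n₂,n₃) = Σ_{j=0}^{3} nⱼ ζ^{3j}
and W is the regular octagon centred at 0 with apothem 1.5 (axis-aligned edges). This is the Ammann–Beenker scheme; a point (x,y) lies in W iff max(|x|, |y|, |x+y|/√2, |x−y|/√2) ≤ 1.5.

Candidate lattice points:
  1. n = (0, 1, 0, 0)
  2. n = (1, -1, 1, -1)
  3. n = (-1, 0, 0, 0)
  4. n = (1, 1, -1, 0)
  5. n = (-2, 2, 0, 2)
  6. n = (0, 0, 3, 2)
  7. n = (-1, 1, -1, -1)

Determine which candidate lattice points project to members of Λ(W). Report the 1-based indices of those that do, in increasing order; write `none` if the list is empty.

π⊥(n) = n₀ + n₁ζ³ + n₂ζ⁶ + n₃ζ⁹ where ζ = e^{iπ/4}.
candidate 1: n = (0, 1, 0, 0) → π⊥ ≈ (-0.7071, +0.7071); max(|x|,|y|,|x±y|/√2) = 1.0000 ≤ 1.5 ⇒ ∈ W
candidate 2: n = (1, -1, 1, -1) → π⊥ ≈ (+1.0000, -2.4142); max(|x|,|y|,|x±y|/√2) = 2.4142 > 1.5 ⇒ ∉ W
candidate 3: n = (-1, 0, 0, 0) → π⊥ ≈ (-1.0000, +0.0000); max(|x|,|y|,|x±y|/√2) = 1.0000 ≤ 1.5 ⇒ ∈ W
candidate 4: n = (1, 1, -1, 0) → π⊥ ≈ (+0.2929, +1.7071); max(|x|,|y|,|x±y|/√2) = 1.7071 > 1.5 ⇒ ∉ W
candidate 5: n = (-2, 2, 0, 2) → π⊥ ≈ (-2.0000, +2.8284); max(|x|,|y|,|x±y|/√2) = 3.4142 > 1.5 ⇒ ∉ W
candidate 6: n = (0, 0, 3, 2) → π⊥ ≈ (+1.4142, -1.5858); max(|x|,|y|,|x±y|/√2) = 2.1213 > 1.5 ⇒ ∉ W
candidate 7: n = (-1, 1, -1, -1) → π⊥ ≈ (-2.4142, +1.0000); max(|x|,|y|,|x±y|/√2) = 2.4142 > 1.5 ⇒ ∉ W

1, 3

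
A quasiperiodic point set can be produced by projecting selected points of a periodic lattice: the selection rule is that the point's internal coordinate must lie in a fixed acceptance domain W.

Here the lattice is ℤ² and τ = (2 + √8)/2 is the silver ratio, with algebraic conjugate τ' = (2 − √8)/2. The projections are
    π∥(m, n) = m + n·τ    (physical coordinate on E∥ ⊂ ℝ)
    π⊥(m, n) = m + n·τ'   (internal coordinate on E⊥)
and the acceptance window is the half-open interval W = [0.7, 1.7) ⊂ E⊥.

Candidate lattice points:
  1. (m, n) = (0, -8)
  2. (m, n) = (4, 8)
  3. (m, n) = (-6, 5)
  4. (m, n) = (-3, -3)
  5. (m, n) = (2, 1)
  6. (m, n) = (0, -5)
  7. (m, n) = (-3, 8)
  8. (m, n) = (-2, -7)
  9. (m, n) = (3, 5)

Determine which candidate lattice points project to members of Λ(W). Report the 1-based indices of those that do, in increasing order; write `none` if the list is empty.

Compute τ' = (2−√8)/2 = -0.414214, so π⊥(m,n) = m -0.414214·n.
candidate 1: (m,n)=(0,-8) → π∥ = 0-8·τ ≈ -19.313708, π⊥ = 0-8·τ' ≈ 3.313708 ∉ [0.7, 1.7) ⇒ out
candidate 2: (m,n)=(4,8) → π∥ = 4+8·τ ≈ 23.313708, π⊥ = 4+8·τ' ≈ 0.686292 ∉ [0.7, 1.7) ⇒ out
candidate 3: (m,n)=(-6,5) → π∥ = -6+5·τ ≈ 6.071068, π⊥ = -6+5·τ' ≈ -8.071068 ∉ [0.7, 1.7) ⇒ out
candidate 4: (m,n)=(-3,-3) → π∥ = -3-3·τ ≈ -10.242641, π⊥ = -3-3·τ' ≈ -1.757359 ∉ [0.7, 1.7) ⇒ out
candidate 5: (m,n)=(2,1) → π∥ = 2+1·τ ≈ 4.414214, π⊥ = 2+1·τ' ≈ 1.585786 ∈ [0.7, 1.7) ⇒ IN Λ
candidate 6: (m,n)=(0,-5) → π∥ = 0-5·τ ≈ -12.071068, π⊥ = 0-5·τ' ≈ 2.071068 ∉ [0.7, 1.7) ⇒ out
candidate 7: (m,n)=(-3,8) → π∥ = -3+8·τ ≈ 16.313708, π⊥ = -3+8·τ' ≈ -6.313708 ∉ [0.7, 1.7) ⇒ out
candidate 8: (m,n)=(-2,-7) → π∥ = -2-7·τ ≈ -18.899495, π⊥ = -2-7·τ' ≈ 0.899495 ∈ [0.7, 1.7) ⇒ IN Λ
candidate 9: (m,n)=(3,5) → π∥ = 3+5·τ ≈ 15.071068, π⊥ = 3+5·τ' ≈ 0.928932 ∈ [0.7, 1.7) ⇒ IN Λ

5, 8, 9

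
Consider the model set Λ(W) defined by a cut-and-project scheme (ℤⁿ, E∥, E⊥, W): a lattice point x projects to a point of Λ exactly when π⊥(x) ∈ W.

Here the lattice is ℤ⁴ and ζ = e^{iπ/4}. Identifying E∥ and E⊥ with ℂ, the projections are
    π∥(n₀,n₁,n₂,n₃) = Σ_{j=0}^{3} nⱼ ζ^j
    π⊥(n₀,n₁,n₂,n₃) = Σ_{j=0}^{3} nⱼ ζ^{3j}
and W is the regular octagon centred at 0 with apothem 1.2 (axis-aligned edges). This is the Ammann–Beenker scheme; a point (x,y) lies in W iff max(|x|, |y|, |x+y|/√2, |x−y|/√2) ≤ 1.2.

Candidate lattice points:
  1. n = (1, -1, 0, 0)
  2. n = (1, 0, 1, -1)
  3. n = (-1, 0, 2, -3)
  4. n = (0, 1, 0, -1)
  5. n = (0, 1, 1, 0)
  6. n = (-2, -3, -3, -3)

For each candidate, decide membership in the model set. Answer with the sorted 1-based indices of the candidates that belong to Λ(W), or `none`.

5

With ζ = e^{iπ/4} the internal vectors are ζ^0,ζ^3,ζ^6,ζ^9.
#1 (1, -1, 0, 0): internal (1.7071, -0.7071); octagon support 1.7071 vs apothem 1.2 → ∉ W
#2 (1, 0, 1, -1): internal (0.2929, -1.7071); octagon support 1.7071 vs apothem 1.2 → ∉ W
#3 (-1, 0, 2, -3): internal (-3.1213, -4.1213); octagon support 5.1213 vs apothem 1.2 → ∉ W
#4 (0, 1, 0, -1): internal (-1.4142, 0.0000); octagon support 1.4142 vs apothem 1.2 → ∉ W
#5 (0, 1, 1, 0): internal (-0.7071, -0.2929); octagon support 0.7071 vs apothem 1.2 → ∈ W
#6 (-2, -3, -3, -3): internal (-2.0000, -1.2426); octagon support 2.2929 vs apothem 1.2 → ∉ W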